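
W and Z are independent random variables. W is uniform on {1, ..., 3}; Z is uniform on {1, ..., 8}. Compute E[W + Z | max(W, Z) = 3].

Outcomes with max(W, Z) = 3: (1,3), (2,3), (3,1), (3,2), (3,3), each with probability 1/24.
E[W + Z | max(W, Z) = 3] = (4 + 5 + 4 + 5 + 6) / 5 = 24/5.

24/5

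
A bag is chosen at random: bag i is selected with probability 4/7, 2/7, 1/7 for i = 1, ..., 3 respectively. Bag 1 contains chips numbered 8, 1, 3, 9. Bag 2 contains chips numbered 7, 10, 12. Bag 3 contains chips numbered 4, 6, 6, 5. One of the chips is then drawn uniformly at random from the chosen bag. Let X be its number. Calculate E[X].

E[X | bag 1] = (8+1+3+9)/4 = 21/4.
E[X | bag 2] = (7+10+12)/3 = 29/3.
E[X | bag 3] = (4+6+6+5)/4 = 21/4.
By the law of total expectation,
E[X] = (4/7)·(21/4) + (2/7)·(29/3) + (1/7)·(21/4) = 547/84.

547/84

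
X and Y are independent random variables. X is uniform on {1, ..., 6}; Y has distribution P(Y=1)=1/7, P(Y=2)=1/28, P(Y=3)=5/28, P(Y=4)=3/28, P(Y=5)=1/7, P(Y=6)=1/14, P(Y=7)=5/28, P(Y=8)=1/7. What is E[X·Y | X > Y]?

593/49

P(X > Y) = 7/24.
Summing XY·P(x,y) over outcomes with X > Y gives 593/168.
E[X·Y | X > Y] = (593/168) / (7/24) = 593/49.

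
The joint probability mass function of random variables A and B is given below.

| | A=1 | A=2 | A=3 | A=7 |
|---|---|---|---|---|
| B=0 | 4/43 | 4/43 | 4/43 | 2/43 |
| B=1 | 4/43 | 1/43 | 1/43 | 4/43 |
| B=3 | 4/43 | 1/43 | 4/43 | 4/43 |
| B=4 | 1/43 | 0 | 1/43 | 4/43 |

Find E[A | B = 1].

37/10

P(B = 1) = 10/43.
Summing A·P(A=x,B=y) over the conditioning event gives 37/43.
E[A | B = 1] = (37/43) / (10/43) = 37/10.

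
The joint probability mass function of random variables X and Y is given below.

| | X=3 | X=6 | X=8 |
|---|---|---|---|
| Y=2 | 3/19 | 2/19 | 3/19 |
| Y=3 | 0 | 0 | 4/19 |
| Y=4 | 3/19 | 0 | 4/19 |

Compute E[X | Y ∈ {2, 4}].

86/15

P(Y ∈ {2, 4}) = 15/19.
Summing X·P(X=x,Y=y) over the conditioning event gives 86/19.
E[X | Y ∈ {2, 4}] = (86/19) / (15/19) = 86/15.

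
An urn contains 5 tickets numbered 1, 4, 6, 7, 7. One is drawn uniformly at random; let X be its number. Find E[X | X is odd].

5

P(X is odd) = 3/5.
Σ over the event: 1·1/5 + 7·2/5 = 3.
E[X | X is odd] = (3) / (3/5) = 5.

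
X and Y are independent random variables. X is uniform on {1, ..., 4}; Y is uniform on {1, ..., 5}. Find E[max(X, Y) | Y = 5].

5

Outcomes with Y = 5: (1,5), (2,5), (3,5), (4,5), each with probability 1/20.
E[max(X, Y) | Y = 5] = (5 + 5 + 5 + 5) / 4 = 5.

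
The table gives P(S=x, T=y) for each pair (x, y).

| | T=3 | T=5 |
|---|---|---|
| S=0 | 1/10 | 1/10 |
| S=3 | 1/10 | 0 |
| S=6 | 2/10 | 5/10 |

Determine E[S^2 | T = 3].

P(T = 3) = 2/5.
Σ S^2·P over the event = 0·(1/10) + 9·(1/10) + 36·(2/10) = 81/10.
E[S^2 | T = 3] = (81/10) / (2/5) = 81/4.

81/4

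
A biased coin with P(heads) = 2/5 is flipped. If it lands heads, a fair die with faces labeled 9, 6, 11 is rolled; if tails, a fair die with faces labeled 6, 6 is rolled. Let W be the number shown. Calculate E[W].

106/15

E[W | heads] = (9+6+11)/3 = 26/3.
E[W | tails] = (6+6)/2 = 6.
E[W] = (2/5)·(26/3) + (3/5)·(6) = 106/15.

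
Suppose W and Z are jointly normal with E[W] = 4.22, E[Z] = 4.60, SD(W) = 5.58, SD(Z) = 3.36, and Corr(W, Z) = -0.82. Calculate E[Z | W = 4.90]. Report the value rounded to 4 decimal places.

E[Z | W=x] = μ_Z + ρ(σ_Z/σ_W)(x − μ_W) for jointly normal variables.
E[Z | W=4.90] = 4.60 + (-0.82)·(3.36/5.58)·(4.90 − (4.22)) = 4.60 + (-0.49376)·(0.68) = 4.2642.

4.2642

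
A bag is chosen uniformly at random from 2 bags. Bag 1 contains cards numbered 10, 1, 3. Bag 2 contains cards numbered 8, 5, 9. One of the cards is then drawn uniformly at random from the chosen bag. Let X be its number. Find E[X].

6

E[X | bag 1] = (10+1+3)/3 = 14/3.
E[X | bag 2] = (8+5+9)/3 = 22/3.
By the law of total expectation,
E[X] = (1/2)·(14/3) + (1/2)·(22/3) = 6.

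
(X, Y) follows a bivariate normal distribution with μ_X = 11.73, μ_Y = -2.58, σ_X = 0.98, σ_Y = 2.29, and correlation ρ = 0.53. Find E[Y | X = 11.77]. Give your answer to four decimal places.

E[Y | X=x] = μ_Y + ρ(σ_Y/σ_X)(x − μ_X) for jointly normal variables.
E[Y | X=11.77] = -2.58 + (0.53)·(2.29/0.98)·(11.77 − (11.73)) = -2.58 + (1.2385)·(0.04) = -2.5305.

-2.5305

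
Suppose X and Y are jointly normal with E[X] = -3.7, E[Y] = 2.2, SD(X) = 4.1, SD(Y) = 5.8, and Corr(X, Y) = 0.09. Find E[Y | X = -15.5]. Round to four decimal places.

The regression of Y on X has slope ρ·σ_Y/σ_X and passes through (μ_X, μ_Y).
E[Y | X=-15.5] = 2.2 + (0.09)·(5.8/4.1)·(-15.5 − (-3.7)) = 2.2 + (0.127317)·(-11.8) = 0.6977.

0.6977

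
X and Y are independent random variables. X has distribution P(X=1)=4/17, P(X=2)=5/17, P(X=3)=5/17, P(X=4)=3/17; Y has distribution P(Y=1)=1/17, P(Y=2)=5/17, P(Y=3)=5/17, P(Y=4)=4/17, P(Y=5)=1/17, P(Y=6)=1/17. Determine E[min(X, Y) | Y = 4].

P(Y = 4) = 4/17.
Summing min(X,Y)·P(x,y) over outcomes with Y = 4 gives 164/289.
E[min(X, Y) | Y = 4] = (164/289) / (4/17) = 41/17.

41/17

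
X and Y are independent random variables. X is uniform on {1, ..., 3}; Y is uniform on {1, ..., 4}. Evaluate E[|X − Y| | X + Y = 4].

4/3

P(X + Y = 4) = 1/4.
Summing |X−Y|·P(x,y) over outcomes with X + Y = 4 gives 1/3.
E[|X − Y| | X + Y = 4] = (1/3) / (1/4) = 4/3.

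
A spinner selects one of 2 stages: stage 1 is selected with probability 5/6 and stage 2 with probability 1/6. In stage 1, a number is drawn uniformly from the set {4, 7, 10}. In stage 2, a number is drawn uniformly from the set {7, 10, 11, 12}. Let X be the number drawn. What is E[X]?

E[X | stage 1] = (4+7+10)/3 = 7.
E[X | stage 2] = (7+10+11+12)/4 = 10.
By the law of total expectation,
E[X] = (5/6)·(7) + (1/6)·(10) = 15/2.

15/2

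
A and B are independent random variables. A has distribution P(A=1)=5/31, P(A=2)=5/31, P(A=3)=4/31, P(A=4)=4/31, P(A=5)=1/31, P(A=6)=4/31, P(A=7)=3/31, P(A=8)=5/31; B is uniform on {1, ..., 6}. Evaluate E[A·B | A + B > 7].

2283/97

P(A + B > 7) = 97/186.
Summing AB·P(x,y) over outcomes with A + B > 7 gives 761/62.
E[A·B | A + B > 7] = (761/62) / (97/186) = 2283/97.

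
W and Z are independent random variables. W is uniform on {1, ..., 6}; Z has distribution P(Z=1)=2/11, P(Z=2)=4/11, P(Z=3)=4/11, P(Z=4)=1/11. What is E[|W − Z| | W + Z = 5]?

17/11

P(W + Z = 5) = 1/6.
Summing |W−Z|·P(x,y) over outcomes with W + Z = 5 gives 17/66.
E[|W − Z| | W + Z = 5] = (17/66) / (1/6) = 17/11.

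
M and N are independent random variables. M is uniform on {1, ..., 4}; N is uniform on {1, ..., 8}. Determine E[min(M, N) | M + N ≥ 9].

3

Outcomes with M + N ≥ 9: (1,8), (2,7), (2,8), (3,6), (3,7), (3,8), (4,5), (4,6), (4,7), (4,8), each with probability 1/32.
E[min(M, N) | M + N ≥ 9] = (1 + 2 + 2 + 3 + 3 + 3 + 4 + 4 + 4 + 4) / 10 = 3.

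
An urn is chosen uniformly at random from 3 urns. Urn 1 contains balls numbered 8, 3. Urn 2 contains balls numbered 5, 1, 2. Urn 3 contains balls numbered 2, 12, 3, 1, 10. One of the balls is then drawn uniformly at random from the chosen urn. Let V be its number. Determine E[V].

413/90

E[V | urn 1] = (8+3)/2 = 11/2.
E[V | urn 2] = (5+1+2)/3 = 8/3.
E[V | urn 3] = (2+12+3+1+10)/5 = 28/5.
E[V] = (1/3)·(11/2) + (1/3)·(8/3) + (1/3)·(28/5) = 413/90.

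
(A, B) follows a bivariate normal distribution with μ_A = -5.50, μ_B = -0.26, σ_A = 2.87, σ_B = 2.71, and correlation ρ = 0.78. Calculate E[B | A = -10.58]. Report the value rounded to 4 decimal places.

-4.0015

For a bivariate normal, E[B | A=x] = μ_B + ρ·(σ_B/σ_A)·(x − μ_A).
E[B | A=-10.58] = -0.26 + (0.78)·(2.71/2.87)·(-10.58 − (-5.50)) = -0.26 + (0.73652)·(-5.08) = -4.0015.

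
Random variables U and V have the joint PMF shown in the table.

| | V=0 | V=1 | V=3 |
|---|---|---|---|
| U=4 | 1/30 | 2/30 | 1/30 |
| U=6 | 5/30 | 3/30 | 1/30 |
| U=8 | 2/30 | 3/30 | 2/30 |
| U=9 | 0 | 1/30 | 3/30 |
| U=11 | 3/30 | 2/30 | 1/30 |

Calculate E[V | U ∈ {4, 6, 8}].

P(U ∈ {4, 6, 8}) = 2/3.
Summing V·P(U=x,V=y) over the conditioning event gives 2/3.
E[V | U ∈ {4, 6, 8}] = (2/3) / (2/3) = 1.

1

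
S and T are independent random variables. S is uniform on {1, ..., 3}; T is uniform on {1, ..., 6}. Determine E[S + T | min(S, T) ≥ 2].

Outcomes with min(S, T) ≥ 2: (2,2), (2,3), (2,4), (2,5), (2,6), (3,2), (3,3), (3,4), (3,5), (3,6), each with probability 1/18.
E[S + T | min(S, T) ≥ 2] = (4 + 5 + 6 + 7 + 8 + 5 + 6 + 7 + 8 + 9) / 10 = 13/2.

13/2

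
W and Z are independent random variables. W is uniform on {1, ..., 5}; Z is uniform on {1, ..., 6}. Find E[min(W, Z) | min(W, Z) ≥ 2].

3

P(min(W, Z) ≥ 2) = 2/3.
Summing min(W,Z)·P(x,y) over outcomes with min(W, Z) ≥ 2 gives 2.
E[min(W, Z) | min(W, Z) ≥ 2] = (2) / (2/3) = 3.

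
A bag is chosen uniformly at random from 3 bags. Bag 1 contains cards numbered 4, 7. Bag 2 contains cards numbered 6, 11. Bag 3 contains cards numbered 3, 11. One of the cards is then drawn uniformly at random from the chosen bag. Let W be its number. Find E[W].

E[W | bag 1] = (4+7)/2 = 11/2.
E[W | bag 2] = (6+11)/2 = 17/2.
E[W | bag 3] = (3+11)/2 = 7.
By the law of total expectation,
E[W] = (1/3)·(11/2) + (1/3)·(17/2) + (1/3)·(7) = 7.

7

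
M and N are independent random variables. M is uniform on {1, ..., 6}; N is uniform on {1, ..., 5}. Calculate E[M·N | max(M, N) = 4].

Outcomes with max(M, N) = 4: (1,4), (2,4), (3,4), (4,1), (4,2), (4,3), (4,4), each with probability 1/30.
E[M·N | max(M, N) = 4] = (4 + 8 + 12 + 4 + 8 + 12 + 16) / 7 = 64/7.

64/7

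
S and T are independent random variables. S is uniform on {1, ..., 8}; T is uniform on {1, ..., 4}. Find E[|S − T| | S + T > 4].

P(S + T > 4) = 13/16.
Summing |S−T|·P(x,y) over outcomes with S + T > 4 gives 39/16.
E[|S − T| | S + T > 4] = (39/16) / (13/16) = 3.

3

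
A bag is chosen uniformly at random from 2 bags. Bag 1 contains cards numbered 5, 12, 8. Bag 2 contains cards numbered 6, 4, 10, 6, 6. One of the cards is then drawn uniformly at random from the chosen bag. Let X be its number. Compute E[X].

221/30

E[X | bag 1] = (5+12+8)/3 = 25/3.
E[X | bag 2] = (6+4+10+6+6)/5 = 32/5.
By the law of total expectation,
E[X] = (1/2)·(25/3) + (1/2)·(32/5) = 221/30.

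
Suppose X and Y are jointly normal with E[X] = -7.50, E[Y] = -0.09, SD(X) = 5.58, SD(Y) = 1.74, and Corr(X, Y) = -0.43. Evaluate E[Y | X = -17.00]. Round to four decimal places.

The regression of Y on X has slope ρ·σ_Y/σ_X and passes through (μ_X, μ_Y).
E[Y | X=-17.00] = -0.09 + (-0.43)·(1.74/5.58)·(-17.00 − (-7.50)) = -0.09 + (-0.134086)·(-9.5) = 1.1838.

1.1838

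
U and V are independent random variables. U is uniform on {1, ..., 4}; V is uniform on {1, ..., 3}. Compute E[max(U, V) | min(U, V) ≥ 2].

19/6

Outcomes with min(U, V) ≥ 2: (2,2), (2,3), (3,2), (3,3), (4,2), (4,3), each with probability 1/12.
E[max(U, V) | min(U, V) ≥ 2] = (2 + 3 + 3 + 3 + 4 + 4) / 6 = 19/6.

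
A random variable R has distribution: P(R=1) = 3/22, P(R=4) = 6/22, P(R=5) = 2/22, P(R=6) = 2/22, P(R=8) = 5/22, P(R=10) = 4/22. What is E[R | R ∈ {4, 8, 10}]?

104/15

P(R ∈ {4, 8, 10}) = 15/22.
Σ over the event: 4·3/11 + 8·5/22 + 10·2/11 = 52/11.
E[R | R ∈ {4, 8, 10}] = (52/11) / (15/22) = 104/15.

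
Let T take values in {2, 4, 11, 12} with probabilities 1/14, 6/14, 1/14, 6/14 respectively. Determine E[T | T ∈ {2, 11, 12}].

P(T ∈ {2, 11, 12}) = 4/7.
Σ over the event: 2·1/14 + 11·1/14 + 12·3/7 = 85/14.
E[T | T ∈ {2, 11, 12}] = (85/14) / (4/7) = 85/8.

85/8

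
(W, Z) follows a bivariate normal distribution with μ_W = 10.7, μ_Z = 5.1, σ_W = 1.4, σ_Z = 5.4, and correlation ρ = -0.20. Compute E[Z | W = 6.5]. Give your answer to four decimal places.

8.3400

The regression of Z on W has slope ρ·σ_Z/σ_W and passes through (μ_W, μ_Z).
E[Z | W=6.5] = 5.1 + (-0.20)·(5.4/1.4)·(6.5 − (10.7)) = 5.1 + (-0.77143)·(-4.2) = 8.3400.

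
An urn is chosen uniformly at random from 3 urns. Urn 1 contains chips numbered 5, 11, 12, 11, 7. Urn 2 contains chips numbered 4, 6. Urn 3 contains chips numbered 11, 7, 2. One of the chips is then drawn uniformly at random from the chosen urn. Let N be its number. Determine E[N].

E[N | urn 1] = (5+11+12+11+7)/5 = 46/5.
E[N | urn 2] = (4+6)/2 = 5.
E[N | urn 3] = (11+7+2)/3 = 20/3.
By the law of total expectation,
E[N] = (1/3)·(46/5) + (1/3)·(5) + (1/3)·(20/3) = 313/45.

313/45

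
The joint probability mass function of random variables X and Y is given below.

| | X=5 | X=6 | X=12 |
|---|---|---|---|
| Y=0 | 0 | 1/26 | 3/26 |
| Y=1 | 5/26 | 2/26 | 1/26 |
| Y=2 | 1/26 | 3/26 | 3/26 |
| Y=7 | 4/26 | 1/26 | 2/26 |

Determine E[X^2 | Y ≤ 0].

117

P(Y ≤ 0) = 2/13.
Σ X^2·P over the event = 36·(1/26) + 144·(3/26) = 18.
E[X^2 | Y ≤ 0] = (18) / (2/13) = 117.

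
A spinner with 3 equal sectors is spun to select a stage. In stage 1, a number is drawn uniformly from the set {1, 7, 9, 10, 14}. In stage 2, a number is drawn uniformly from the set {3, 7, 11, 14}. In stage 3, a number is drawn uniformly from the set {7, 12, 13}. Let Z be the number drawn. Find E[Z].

E[Z | stage 1] = (1+7+9+10+14)/5 = 41/5.
E[Z | stage 2] = (3+7+11+14)/4 = 35/4.
E[Z | stage 3] = (7+12+13)/3 = 32/3.
By the law of total expectation,
E[Z] = (1/3)·(41/5) + (1/3)·(35/4) + (1/3)·(32/3) = 1657/180.

1657/180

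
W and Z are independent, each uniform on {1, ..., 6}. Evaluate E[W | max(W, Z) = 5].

Outcomes with max(W, Z) = 5: (1,5), (2,5), (3,5), (4,5), (5,1), (5,2), (5,3), (5,4), (5,5), each with probability 1/36.
E[W | max(W, Z) = 5] = (1 + 2 + 3 + 4 + 5 + 5 + 5 + 5 + 5) / 9 = 35/9.

35/9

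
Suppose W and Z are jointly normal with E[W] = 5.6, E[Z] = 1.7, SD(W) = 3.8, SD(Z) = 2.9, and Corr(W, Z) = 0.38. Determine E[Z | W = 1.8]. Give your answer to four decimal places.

The regression of Z on W has slope ρ·σ_Z/σ_W and passes through (μ_W, μ_Z).
E[Z | W=1.8] = 1.7 + (0.38)·(2.9/3.8)·(1.8 − (5.6)) = 1.7 + (0.29)·(-3.8) = 0.5980.

0.5980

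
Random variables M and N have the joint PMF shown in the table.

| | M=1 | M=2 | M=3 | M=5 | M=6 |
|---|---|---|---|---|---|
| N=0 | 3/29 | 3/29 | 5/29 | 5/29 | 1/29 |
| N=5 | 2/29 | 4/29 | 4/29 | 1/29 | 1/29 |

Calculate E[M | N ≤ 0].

P(N ≤ 0) = 17/29.
Σ M·P over the event = 1·(3/29) + 2·(3/29) + 3·(5/29) + 5·(5/29) + 6·(1/29) = 55/29.
E[M | N ≤ 0] = (55/29) / (17/29) = 55/17.

55/17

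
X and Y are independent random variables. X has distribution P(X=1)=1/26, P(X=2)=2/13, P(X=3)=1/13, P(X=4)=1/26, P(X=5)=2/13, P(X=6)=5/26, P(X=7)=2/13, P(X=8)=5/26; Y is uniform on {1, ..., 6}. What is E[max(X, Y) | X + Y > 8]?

P(X + Y > 8) = 43/78.
Summing max(X,Y)·P(x,y) over outcomes with X + Y > 8 gives 587/156.
E[max(X, Y) | X + Y > 8] = (587/156) / (43/78) = 587/86.

587/86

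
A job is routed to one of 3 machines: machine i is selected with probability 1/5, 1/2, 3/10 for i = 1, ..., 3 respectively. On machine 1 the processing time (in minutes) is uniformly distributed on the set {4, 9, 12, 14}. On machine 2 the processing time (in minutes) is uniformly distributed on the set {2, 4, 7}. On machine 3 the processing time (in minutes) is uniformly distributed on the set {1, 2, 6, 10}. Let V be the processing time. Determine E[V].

E[V | machine 1] = (4+9+12+14)/4 = 39/4.
E[V | machine 2] = (2+4+7)/3 = 13/3.
E[V | machine 3] = (1+2+6+10)/4 = 19/4.
By the law of total expectation,
E[V] = (1/5)·(39/4) + (1/2)·(13/3) + (3/10)·(19/4) = 133/24.

133/24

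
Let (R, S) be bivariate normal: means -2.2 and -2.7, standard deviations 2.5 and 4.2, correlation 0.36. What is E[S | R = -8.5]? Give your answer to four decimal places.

-6.5102

The regression of S on R has slope ρ·σ_S/σ_R and passes through (μ_R, μ_S).
E[S | R=-8.5] = -2.7 + (0.36)·(4.2/2.5)·(-8.5 − (-2.2)) = -2.7 + (0.6048)·(-6.3) = -6.5102.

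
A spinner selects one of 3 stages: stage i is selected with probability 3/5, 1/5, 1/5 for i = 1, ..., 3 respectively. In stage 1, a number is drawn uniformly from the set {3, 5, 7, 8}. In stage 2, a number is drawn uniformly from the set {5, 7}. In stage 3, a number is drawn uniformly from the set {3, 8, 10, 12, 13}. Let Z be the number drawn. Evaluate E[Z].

E[Z | stage 1] = (3+5+7+8)/4 = 23/4.
E[Z | stage 2] = (5+7)/2 = 6.
E[Z | stage 3] = (3+8+10+12+13)/5 = 46/5.
By the law of total expectation,
E[Z] = (3/5)·(23/4) + (1/5)·(6) + (1/5)·(46/5) = 649/100.

649/100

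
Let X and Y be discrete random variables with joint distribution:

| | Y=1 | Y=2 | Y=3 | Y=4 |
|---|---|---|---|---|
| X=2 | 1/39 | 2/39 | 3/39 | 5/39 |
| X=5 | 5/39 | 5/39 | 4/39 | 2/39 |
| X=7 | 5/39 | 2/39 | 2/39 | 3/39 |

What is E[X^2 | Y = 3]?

P(Y = 3) = 3/13.
Σ X^2·P over the event = 4·(3/39) + 25·(4/39) + 49·(2/39) = 70/13.
E[X^2 | Y = 3] = (70/13) / (3/13) = 70/3.

70/3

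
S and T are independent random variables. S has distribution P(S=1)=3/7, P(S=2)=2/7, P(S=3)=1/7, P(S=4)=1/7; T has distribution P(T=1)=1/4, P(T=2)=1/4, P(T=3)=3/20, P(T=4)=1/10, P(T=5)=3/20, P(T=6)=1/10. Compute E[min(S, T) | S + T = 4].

P(S + T = 4) = 6/35.
Summing min(S,T)·P(x,y) over outcomes with S + T = 4 gives 17/70.
E[min(S, T) | S + T = 4] = (17/70) / (6/35) = 17/12.

17/12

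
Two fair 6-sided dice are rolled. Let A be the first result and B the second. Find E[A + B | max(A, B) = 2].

10/3

P(max(A, B) = 2) = 1/12.
Summing (A+B)·P(x,y) over outcomes with max(A, B) = 2 gives 5/18.
E[A + B | max(A, B) = 2] = (5/18) / (1/12) = 10/3.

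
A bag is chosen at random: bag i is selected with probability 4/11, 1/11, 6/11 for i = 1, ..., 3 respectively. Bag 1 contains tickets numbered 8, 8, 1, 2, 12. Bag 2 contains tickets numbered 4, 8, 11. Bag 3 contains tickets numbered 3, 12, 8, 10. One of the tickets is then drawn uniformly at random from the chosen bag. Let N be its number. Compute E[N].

E[N | bag 1] = (8+8+1+2+12)/5 = 31/5.
E[N | bag 2] = (4+8+11)/3 = 23/3.
E[N | bag 3] = (3+12+8+10)/4 = 33/4.
E[N] = (4/11)·(31/5) + (1/11)·(23/3) + (6/11)·(33/4) = 2459/330.

2459/330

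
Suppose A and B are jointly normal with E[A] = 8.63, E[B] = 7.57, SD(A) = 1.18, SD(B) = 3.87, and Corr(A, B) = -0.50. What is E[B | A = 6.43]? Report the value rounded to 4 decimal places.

11.1776

For a bivariate normal, E[B | A=x] = μ_B + ρ·(σ_B/σ_A)·(x − μ_A).
E[B | A=6.43] = 7.57 + (-0.50)·(3.87/1.18)·(6.43 − (8.63)) = 7.57 + (-1.6398)·(-2.2) = 11.1776.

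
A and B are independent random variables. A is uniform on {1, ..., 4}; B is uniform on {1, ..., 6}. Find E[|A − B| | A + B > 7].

Outcomes with A + B > 7: (2,6), (3,5), (3,6), (4,4), (4,5), (4,6), each with probability 1/24.
E[|A − B| | A + B > 7] = (4 + 2 + 3 + 0 + 1 + 2) / 6 = 2.

2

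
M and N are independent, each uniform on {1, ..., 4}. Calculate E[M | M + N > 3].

36/13

P(M + N > 3) = 13/16.
Summing M·P(x,y) over outcomes with M + N > 3 gives 9/4.
E[M | M + N > 3] = (9/4) / (13/16) = 36/13.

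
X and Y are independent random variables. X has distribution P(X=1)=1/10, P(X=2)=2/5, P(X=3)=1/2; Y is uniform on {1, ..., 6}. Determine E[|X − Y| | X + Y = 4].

6/5

P(X + Y = 4) = 1/6.
Summing |X−Y|·P(x,y) over outcomes with X + Y = 4 gives 1/5.
E[|X − Y| | X + Y = 4] = (1/5) / (1/6) = 6/5.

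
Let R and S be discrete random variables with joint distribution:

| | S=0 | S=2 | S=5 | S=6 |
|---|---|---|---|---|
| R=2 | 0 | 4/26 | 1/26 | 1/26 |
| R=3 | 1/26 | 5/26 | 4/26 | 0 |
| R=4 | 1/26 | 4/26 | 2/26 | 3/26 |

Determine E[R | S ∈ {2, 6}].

P(S ∈ {2, 6}) = 17/26.
Σ R·P over the event = 2·(4/26) + 2·(1/26) + 3·(5/26) + 4·(4/26) + 4·(3/26) = 53/26.
E[R | S ∈ {2, 6}] = (53/26) / (17/26) = 53/17.

53/17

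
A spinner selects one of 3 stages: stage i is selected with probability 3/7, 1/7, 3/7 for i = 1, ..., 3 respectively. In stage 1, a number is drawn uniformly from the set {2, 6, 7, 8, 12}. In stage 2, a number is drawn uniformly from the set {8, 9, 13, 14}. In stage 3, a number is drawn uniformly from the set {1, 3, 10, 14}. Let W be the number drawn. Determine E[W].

E[W | stage 1] = (2+6+7+8+12)/5 = 7.
E[W | stage 2] = (8+9+13+14)/4 = 11.
E[W | stage 3] = (1+3+10+14)/4 = 7.
E[W] = (3/7)·(7) + (1/7)·(11) + (3/7)·(7) = 53/7.

53/7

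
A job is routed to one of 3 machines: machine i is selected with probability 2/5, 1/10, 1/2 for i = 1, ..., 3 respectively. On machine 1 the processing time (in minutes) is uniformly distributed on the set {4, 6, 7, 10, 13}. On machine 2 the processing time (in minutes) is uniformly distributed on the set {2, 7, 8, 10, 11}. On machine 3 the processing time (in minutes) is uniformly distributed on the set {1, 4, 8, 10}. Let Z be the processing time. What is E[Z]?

E[Z | machine 1] = (4+6+7+10+13)/5 = 8.
E[Z | machine 2] = (2+7+8+10+11)/5 = 38/5.
E[Z | machine 3] = (1+4+8+10)/4 = 23/4.
By the law of total expectation,
E[Z] = (2/5)·(8) + (1/10)·(38/5) + (1/2)·(23/4) = 1367/200.

1367/200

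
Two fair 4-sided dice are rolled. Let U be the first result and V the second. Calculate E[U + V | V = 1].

P(V = 1) = 1/4.
Summing (U+V)·P(x,y) over outcomes with V = 1 gives 7/8.
E[U + V | V = 1] = (7/8) / (1/4) = 7/2.

7/2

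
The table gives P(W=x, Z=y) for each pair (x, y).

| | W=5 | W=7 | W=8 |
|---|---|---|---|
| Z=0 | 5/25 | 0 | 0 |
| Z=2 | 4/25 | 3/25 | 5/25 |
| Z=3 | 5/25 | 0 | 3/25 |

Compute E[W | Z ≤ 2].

P(Z ≤ 2) = 17/25.
Σ W·P over the event = 5·(5/25) + 5·(4/25) + 7·(3/25) + 8·(5/25) = 106/25.
E[W | Z ≤ 2] = (106/25) / (17/25) = 106/17.

106/17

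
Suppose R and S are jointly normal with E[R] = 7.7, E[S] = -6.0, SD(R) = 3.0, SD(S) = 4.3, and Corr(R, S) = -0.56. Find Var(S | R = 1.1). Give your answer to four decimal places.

12.6915

For a bivariate normal, Var(S | R=x) = σ_S²(1 − ρ²).
Var(S | R=1.1) = (4.3)²·(1 − (-0.56)²) = 18.49·0.6864 = 12.6915.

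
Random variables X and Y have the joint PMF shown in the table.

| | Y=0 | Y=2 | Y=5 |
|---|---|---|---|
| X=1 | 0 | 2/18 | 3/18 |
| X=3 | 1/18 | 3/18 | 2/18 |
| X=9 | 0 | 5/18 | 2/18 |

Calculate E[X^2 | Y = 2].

217/5

P(Y = 2) = 5/9.
Summing X^2·P(X=x,Y=y) over the conditioning event gives 217/9.
E[X^2 | Y = 2] = (217/9) / (5/9) = 217/5.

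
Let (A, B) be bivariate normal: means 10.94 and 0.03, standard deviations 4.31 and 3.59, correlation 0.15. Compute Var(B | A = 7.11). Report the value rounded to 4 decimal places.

For a bivariate normal, Var(B | A=x) = σ_B²(1 − ρ²).
Var(B | A=7.11) = (3.59)²·(1 − (0.15)²) = 12.8881·0.9775 = 12.5981.

12.5981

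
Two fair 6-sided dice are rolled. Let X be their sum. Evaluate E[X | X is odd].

7

P(X is odd) = 1/2.
Σ over the event: 3·1/18 + 5·1/9 + 7·1/6 + 9·1/9 + 11·1/18 = 7/2.
E[X | X is odd] = (7/2) / (1/2) = 7.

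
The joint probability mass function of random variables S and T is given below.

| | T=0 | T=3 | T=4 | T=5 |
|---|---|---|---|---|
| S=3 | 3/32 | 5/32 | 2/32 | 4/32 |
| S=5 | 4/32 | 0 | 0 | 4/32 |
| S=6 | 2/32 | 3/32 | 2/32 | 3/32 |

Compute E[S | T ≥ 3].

101/23

P(T ≥ 3) = 23/32.
Σ S·P over the event = 3·(5/32) + 3·(2/32) + 3·(4/32) + 5·(4/32) + 6·(3/32) + 6·(2/32) + 6·(3/32) = 101/32.
E[S | T ≥ 3] = (101/32) / (23/32) = 101/23.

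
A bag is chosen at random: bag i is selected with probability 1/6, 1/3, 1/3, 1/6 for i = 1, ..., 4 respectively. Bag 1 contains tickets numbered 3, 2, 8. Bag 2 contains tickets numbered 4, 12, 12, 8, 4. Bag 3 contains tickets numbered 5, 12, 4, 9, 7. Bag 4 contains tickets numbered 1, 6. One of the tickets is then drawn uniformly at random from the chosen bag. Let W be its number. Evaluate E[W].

1159/180

E[W | bag 1] = (3+2+8)/3 = 13/3.
E[W | bag 2] = (4+12+12+8+4)/5 = 8.
E[W | bag 3] = (5+12+4+9+7)/5 = 37/5.
E[W | bag 4] = (1+6)/2 = 7/2.
By the law of total expectation,
E[W] = (1/6)·(13/3) + (1/3)·(8) + (1/3)·(37/5) + (1/6)·(7/2) = 1159/180.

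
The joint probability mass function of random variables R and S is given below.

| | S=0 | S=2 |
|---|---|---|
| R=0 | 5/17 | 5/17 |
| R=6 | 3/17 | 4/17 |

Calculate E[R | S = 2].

8/3

P(S = 2) = 9/17.
Σ R·P over the event = 0·(5/17) + 6·(4/17) = 24/17.
E[R | S = 2] = (24/17) / (9/17) = 8/3.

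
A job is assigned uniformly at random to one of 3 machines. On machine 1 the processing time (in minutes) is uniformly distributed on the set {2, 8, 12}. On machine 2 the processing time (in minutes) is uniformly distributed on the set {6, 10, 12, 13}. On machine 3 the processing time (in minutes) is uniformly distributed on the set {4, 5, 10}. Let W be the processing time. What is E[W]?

E[W | machine 1] = (2+8+12)/3 = 22/3.
E[W | machine 2] = (6+10+12+13)/4 = 41/4.
E[W | machine 3] = (4+5+10)/3 = 19/3.
By the law of total expectation,
E[W] = (1/3)·(22/3) + (1/3)·(41/4) + (1/3)·(19/3) = 287/36.

287/36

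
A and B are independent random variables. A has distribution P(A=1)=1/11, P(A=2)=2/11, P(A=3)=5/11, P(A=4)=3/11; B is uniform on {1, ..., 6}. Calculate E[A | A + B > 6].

51/16

P(A + B > 6) = 16/33.
Summing A·P(x,y) over outcomes with A + B > 6 gives 17/11.
E[A | A + B > 6] = (17/11) / (16/33) = 51/16.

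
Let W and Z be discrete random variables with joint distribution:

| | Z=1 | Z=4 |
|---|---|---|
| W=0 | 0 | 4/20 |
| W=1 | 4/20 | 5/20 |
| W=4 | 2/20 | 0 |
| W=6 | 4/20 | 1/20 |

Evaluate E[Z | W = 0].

4

P(W = 0) = 1/5.
Σ Z·P over the event = 4·(4/20) = 4/5.
E[Z | W = 0] = (4/5) / (1/5) = 4.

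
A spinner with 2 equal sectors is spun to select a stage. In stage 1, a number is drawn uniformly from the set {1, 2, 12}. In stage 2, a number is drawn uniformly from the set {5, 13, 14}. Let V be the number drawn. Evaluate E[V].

47/6

E[V | stage 1] = (1+2+12)/3 = 5.
E[V | stage 2] = (5+13+14)/3 = 32/3.
By the law of total expectation,
E[V] = (1/2)·(5) + (1/2)·(32/3) = 47/6.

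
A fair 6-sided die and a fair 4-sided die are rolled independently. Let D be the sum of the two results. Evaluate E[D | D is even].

6

P(D is even) = 1/2.
Σ over the event: 2·1/24 + 4·1/8 + 6·1/6 + 8·1/8 + 10·1/24 = 3.
E[D | D is even] = (3) / (1/2) = 6.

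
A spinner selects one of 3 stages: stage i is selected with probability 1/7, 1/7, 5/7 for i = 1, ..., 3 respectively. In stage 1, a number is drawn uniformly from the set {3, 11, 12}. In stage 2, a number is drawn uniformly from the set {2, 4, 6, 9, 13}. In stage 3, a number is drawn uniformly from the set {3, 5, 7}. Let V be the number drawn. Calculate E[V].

607/105

E[V | stage 1] = (3+11+12)/3 = 26/3.
E[V | stage 2] = (2+4+6+9+13)/5 = 34/5.
E[V | stage 3] = (3+5+7)/3 = 5.
E[V] = (1/7)·(26/3) + (1/7)·(34/5) + (5/7)·(5) = 607/105.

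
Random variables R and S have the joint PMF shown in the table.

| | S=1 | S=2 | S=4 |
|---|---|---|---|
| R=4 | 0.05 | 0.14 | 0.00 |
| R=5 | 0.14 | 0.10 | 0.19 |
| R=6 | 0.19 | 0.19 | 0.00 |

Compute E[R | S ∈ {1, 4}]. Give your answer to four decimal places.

5.2456

P(S ∈ {1, 4}) = 0.57.
Σ R·P over the event = 4·(0.05) + 5·(0.14) + 5·(0.19) + 6·(0.19) = 2.99.
E[R | S ∈ {1, 4}] = (2.99) / (0.57) = 5.2456.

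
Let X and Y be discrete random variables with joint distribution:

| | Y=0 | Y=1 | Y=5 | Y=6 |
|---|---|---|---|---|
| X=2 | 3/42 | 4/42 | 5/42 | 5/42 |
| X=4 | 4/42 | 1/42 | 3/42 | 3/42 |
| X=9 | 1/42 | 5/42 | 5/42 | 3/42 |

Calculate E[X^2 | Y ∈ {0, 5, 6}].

941/32

P(Y ∈ {0, 5, 6}) = 16/21.
Summing X^2·P(X=x,Y=y) over the conditioning event gives 941/42.
E[X^2 | Y ∈ {0, 5, 6}] = (941/42) / (16/21) = 941/32.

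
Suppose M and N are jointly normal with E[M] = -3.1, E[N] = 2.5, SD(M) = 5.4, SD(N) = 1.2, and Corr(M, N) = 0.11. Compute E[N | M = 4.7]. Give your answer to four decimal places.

2.6907

The regression of N on M has slope ρ·σ_N/σ_M and passes through (μ_M, μ_N).
E[N | M=4.7] = 2.5 + (0.11)·(1.2/5.4)·(4.7 − (-3.1)) = 2.5 + (0.024444)·(7.8) = 2.6907.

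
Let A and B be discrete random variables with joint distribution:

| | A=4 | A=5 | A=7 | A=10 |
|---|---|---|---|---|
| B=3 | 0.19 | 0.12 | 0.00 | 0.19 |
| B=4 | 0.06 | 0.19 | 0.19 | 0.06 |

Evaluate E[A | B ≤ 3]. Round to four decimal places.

6.5200

P(B ≤ 3) = 0.50.
Summing A·P(A=x,B=y) over the conditioning event gives 3.26.
E[A | B ≤ 3] = (3.26) / (0.50) = 6.5200.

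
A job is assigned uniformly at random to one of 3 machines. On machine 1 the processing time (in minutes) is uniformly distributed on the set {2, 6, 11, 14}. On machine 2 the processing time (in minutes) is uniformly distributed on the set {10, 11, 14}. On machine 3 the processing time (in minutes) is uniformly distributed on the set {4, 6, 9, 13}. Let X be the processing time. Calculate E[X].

E[X | machine 1] = (2+6+11+14)/4 = 33/4.
E[X | machine 2] = (10+11+14)/3 = 35/3.
E[X | machine 3] = (4+6+9+13)/4 = 8.
By the law of total expectation,
E[X] = (1/3)·(33/4) + (1/3)·(35/3) + (1/3)·(8) = 335/36.

335/36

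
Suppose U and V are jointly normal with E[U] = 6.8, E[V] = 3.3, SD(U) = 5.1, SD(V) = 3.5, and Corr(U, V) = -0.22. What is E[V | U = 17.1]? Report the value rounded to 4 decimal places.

1.7449

For a bivariate normal, E[V | U=x] = μ_V + ρ·(σ_V/σ_U)·(x − μ_U).
E[V | U=17.1] = 3.3 + (-0.22)·(3.5/5.1)·(17.1 − (6.8)) = 3.3 + (-0.15098)·(10.3) = 1.7449.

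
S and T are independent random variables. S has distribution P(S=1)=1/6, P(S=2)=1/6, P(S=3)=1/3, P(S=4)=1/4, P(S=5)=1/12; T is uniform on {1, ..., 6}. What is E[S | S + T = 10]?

17/4

P(S + T = 10) = 1/18.
Summing S·P(x,y) over outcomes with S + T = 10 gives 17/72.
E[S | S + T = 10] = (17/72) / (1/18) = 17/4.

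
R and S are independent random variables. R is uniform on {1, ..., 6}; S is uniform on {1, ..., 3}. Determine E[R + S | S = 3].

13/2

P(S = 3) = 1/3.
Summing (R+S)·P(x,y) over outcomes with S = 3 gives 13/6.
E[R + S | S = 3] = (13/6) / (1/3) = 13/2.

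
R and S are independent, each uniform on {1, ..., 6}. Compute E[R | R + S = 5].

5/2

Outcomes with R + S = 5: (1,4), (2,3), (3,2), (4,1), each with probability 1/36.
E[R | R + S = 5] = (1 + 2 + 3 + 4) / 4 = 5/2.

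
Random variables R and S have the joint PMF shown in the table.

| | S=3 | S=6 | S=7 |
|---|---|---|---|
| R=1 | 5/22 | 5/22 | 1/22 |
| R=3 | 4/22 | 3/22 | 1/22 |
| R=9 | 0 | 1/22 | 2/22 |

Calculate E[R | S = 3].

P(S = 3) = 9/22.
Σ R·P over the event = 1·(5/22) + 3·(4/22) = 17/22.
E[R | S = 3] = (17/22) / (9/22) = 17/9.

17/9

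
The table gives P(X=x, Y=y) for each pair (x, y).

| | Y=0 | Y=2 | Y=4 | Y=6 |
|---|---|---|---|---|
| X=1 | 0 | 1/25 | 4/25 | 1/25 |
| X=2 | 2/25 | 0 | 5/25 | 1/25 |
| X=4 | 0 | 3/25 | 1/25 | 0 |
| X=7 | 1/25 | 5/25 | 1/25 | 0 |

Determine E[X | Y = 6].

P(Y = 6) = 2/25.
Summing X·P(X=x,Y=y) over the conditioning event gives 3/25.
E[X | Y = 6] = (3/25) / (2/25) = 3/2.

3/2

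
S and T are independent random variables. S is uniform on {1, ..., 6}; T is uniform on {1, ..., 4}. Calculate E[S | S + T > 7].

P(S + T > 7) = 1/4.
Summing S·P(x,y) over outcomes with S + T > 7 gives 4/3.
E[S | S + T > 7] = (4/3) / (1/4) = 16/3.

16/3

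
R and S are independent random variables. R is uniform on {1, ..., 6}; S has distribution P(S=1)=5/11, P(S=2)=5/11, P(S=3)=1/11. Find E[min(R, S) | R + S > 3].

P(R + S > 3) = 17/22.
Summing min(R,S)·P(x,y) over outcomes with R + S > 3 gives 85/66.
E[min(R, S) | R + S > 3] = (85/66) / (17/22) = 5/3.

5/3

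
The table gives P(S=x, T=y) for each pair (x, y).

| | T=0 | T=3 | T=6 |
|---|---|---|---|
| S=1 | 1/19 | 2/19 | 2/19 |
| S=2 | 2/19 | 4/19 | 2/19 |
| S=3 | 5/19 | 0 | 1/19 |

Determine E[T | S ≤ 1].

P(S ≤ 1) = 5/19.
Σ T·P over the event = 0·(1/19) + 3·(2/19) + 6·(2/19) = 18/19.
E[T | S ≤ 1] = (18/19) / (5/19) = 18/5.

18/5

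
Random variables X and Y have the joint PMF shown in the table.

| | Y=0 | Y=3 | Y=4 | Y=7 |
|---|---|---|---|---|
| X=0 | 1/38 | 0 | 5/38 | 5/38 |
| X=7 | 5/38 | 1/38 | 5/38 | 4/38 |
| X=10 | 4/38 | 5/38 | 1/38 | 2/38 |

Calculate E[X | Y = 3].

19/2

P(Y = 3) = 3/19.
Σ X·P over the event = 7·(1/38) + 10·(5/38) = 3/2.
E[X | Y = 3] = (3/2) / (3/19) = 19/2.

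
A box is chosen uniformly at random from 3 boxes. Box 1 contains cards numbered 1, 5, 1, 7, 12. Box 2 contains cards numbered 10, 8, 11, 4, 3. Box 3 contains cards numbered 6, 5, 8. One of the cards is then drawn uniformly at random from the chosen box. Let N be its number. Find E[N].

E[N | box 1] = (1+5+1+7+12)/5 = 26/5.
E[N | box 2] = (10+8+11+4+3)/5 = 36/5.
E[N | box 3] = (6+5+8)/3 = 19/3.
E[N] = (1/3)·(26/5) + (1/3)·(36/5) + (1/3)·(19/3) = 281/45.

281/45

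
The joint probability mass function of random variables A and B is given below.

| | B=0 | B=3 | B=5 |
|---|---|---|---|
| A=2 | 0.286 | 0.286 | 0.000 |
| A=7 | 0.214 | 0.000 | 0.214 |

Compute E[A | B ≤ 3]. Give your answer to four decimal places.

P(B ≤ 3) = 0.786.
Summing A·P(A=x,B=y) over the conditioning event gives 2.642.
E[A | B ≤ 3] = (2.642) / (0.786) = 3.3613.

3.3613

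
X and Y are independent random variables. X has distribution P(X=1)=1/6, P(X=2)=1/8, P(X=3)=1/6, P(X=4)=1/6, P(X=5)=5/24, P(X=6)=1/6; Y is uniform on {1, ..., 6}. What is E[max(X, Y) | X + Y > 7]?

P(X + Y > 7) = 7/16.
Summing max(X,Y)·P(x,y) over outcomes with X + Y > 7 gives 347/144.
E[max(X, Y) | X + Y > 7] = (347/144) / (7/16) = 347/63.

347/63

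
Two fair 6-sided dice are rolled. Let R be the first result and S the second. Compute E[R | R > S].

P(R > S) = 5/12.
Summing R·P(x,y) over outcomes with R > S gives 35/18.
E[R | R > S] = (35/18) / (5/12) = 14/3.

14/3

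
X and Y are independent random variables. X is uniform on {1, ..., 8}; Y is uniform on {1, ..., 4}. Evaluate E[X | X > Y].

62/11

P(X > Y) = 11/16.
Summing X·P(x,y) over outcomes with X > Y gives 31/8.
E[X | X > Y] = (31/8) / (11/16) = 62/11.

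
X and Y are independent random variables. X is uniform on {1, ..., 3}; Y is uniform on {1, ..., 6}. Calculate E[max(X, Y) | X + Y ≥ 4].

62/15

P(X + Y ≥ 4) = 5/6.
Summing max(X,Y)·P(x,y) over outcomes with X + Y ≥ 4 gives 31/9.
E[max(X, Y) | X + Y ≥ 4] = (31/9) / (5/6) = 62/15.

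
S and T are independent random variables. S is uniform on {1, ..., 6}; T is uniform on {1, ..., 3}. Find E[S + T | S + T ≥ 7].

Outcomes with S + T ≥ 7: (4,3), (5,2), (5,3), (6,1), (6,2), (6,3), each with probability 1/18.
E[S + T | S + T ≥ 7] = (7 + 7 + 8 + 7 + 8 + 9) / 6 = 23/3.

23/3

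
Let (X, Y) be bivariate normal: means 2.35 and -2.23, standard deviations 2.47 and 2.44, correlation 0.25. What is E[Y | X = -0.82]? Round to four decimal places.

-3.0129

E[Y | X=x] = μ_Y + ρ(σ_Y/σ_X)(x − μ_X) for jointly normal variables.
E[Y | X=-0.82] = -2.23 + (0.25)·(2.44/2.47)·(-0.82 − (2.35)) = -2.23 + (0.24696)·(-3.17) = -3.0129.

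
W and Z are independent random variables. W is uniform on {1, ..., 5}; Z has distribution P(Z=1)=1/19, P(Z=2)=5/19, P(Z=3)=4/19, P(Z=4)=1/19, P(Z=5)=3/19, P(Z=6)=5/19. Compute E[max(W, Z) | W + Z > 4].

P(W + Z > 4) = 78/95.
Summing max(W,Z)·P(x,y) over outcomes with W + Z > 4 gives 75/19.
E[max(W, Z) | W + Z > 4] = (75/19) / (78/95) = 125/26.

125/26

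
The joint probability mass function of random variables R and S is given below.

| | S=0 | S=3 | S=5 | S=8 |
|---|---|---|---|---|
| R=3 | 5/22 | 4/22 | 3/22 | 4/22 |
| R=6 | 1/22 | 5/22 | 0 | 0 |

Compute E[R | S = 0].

7/2

P(S = 0) = 3/11.
Σ R·P over the event = 3·(5/22) + 6·(1/22) = 21/22.
E[R | S = 0] = (21/22) / (3/11) = 7/2.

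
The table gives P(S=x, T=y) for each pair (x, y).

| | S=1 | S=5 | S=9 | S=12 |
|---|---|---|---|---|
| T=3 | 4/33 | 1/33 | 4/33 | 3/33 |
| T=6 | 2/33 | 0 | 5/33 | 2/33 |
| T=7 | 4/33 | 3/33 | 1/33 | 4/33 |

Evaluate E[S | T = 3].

27/4

P(T = 3) = 4/11.
Summing S·P(S=x,T=y) over the conditioning event gives 27/11.
E[S | T = 3] = (27/11) / (4/11) = 27/4.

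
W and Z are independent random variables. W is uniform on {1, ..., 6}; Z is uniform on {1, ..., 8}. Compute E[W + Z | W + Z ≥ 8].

272/27

P(W + Z ≥ 8) = 9/16.
Summing (W+Z)·P(x,y) over outcomes with W + Z ≥ 8 gives 17/3.
E[W + Z | W + Z ≥ 8] = (17/3) / (9/16) = 272/27.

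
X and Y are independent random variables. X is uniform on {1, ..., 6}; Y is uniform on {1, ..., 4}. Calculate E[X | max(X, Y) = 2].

Outcomes with max(X, Y) = 2: (1,2), (2,1), (2,2), each with probability 1/24.
E[X | max(X, Y) = 2] = (1 + 2 + 2) / 3 = 5/3.

5/3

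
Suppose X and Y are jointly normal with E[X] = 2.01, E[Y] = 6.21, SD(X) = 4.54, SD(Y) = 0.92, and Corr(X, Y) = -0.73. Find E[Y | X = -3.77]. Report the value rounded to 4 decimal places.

For a bivariate normal, E[Y | X=x] = μ_Y + ρ·(σ_Y/σ_X)·(x − μ_X).
E[Y | X=-3.77] = 6.21 + (-0.73)·(0.92/4.54)·(-3.77 − (2.01)) = 6.21 + (-0.14793)·(-5.78) = 7.0650.

7.0650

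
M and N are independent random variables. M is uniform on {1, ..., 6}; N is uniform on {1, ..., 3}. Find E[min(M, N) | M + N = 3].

1

Outcomes with M + N = 3: (1,2), (2,1), each with probability 1/18.
E[min(M, N) | M + N = 3] = (1 + 1) / 2 = 1.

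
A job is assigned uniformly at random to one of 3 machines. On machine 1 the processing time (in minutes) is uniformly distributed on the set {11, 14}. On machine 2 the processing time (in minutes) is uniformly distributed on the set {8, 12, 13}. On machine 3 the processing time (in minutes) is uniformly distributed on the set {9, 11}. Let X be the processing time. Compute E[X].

67/6

E[X | machine 1] = (11+14)/2 = 25/2.
E[X | machine 2] = (8+12+13)/3 = 11.
E[X | machine 3] = (9+11)/2 = 10.
By the law of total expectation,
E[X] = (1/3)·(25/2) + (1/3)·(11) + (1/3)·(10) = 67/6.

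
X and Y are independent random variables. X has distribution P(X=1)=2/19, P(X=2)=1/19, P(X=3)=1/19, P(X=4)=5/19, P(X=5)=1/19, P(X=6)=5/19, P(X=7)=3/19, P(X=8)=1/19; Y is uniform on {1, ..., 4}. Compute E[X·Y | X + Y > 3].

902/71

P(X + Y > 3) = 71/76.
Summing XY·P(x,y) over outcomes with X + Y > 3 gives 451/38.
E[X·Y | X + Y > 3] = (451/38) / (71/76) = 902/71.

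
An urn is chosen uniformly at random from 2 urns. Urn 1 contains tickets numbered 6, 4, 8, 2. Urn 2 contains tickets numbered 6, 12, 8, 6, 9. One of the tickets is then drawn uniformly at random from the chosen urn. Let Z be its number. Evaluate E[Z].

E[Z | urn 1] = (6+4+8+2)/4 = 5.
E[Z | urn 2] = (6+12+8+6+9)/5 = 41/5.
By the law of total expectation,
E[Z] = (1/2)·(5) + (1/2)·(41/5) = 33/5.

33/5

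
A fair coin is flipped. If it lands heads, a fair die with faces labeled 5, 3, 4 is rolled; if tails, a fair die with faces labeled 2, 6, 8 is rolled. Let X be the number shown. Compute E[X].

E[X | heads] = (5+3+4)/3 = 4.
E[X | tails] = (2+6+8)/3 = 16/3.
E[X] = (1/2)·(4) + (1/2)·(16/3) = 14/3.

14/3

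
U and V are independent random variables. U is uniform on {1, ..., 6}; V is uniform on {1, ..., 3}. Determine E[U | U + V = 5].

P(U + V = 5) = 1/6.
Summing U·P(x,y) over outcomes with U + V = 5 gives 1/2.
E[U | U + V = 5] = (1/2) / (1/6) = 3.

3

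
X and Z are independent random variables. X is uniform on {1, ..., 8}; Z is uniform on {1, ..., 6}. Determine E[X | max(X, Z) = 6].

51/11

P(max(X, Z) = 6) = 11/48.
Summing X·P(x,y) over outcomes with max(X, Z) = 6 gives 17/16.
E[X | max(X, Z) = 6] = (17/16) / (11/48) = 51/11.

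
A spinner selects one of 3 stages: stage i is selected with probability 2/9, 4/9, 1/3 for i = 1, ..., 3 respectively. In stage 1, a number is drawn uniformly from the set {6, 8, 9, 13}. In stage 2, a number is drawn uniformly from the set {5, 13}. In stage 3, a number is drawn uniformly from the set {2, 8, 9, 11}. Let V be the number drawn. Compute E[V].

17/2

E[V | stage 1] = (6+8+9+13)/4 = 9.
E[V | stage 2] = (5+13)/2 = 9.
E[V | stage 3] = (2+8+9+11)/4 = 15/2.
E[V] = (2/9)·(9) + (4/9)·(9) + (1/3)·(15/2) = 17/2.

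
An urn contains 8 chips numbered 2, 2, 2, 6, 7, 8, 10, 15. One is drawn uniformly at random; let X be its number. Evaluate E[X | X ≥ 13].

P(X ≥ 13) = 1/8.
Σ over the event: 15·1/8 = 15/8.
E[X | X ≥ 13] = (15/8) / (1/8) = 15.

15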